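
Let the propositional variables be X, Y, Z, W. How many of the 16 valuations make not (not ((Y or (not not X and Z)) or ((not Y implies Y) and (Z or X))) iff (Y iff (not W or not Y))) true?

10

Initial set: {not (not ((Y or (not not X and Z)) or ((not Y implies Y) and (Z or X))) iff (Y iff (not W or not Y)))}.
not (not ((Y or (not not X and Z)) or ((not Y implies Y) and (Z or X))) iff (Y iff (not W or not Y))): β-rule — branch into not ((Y or (not not X and Z)) or ((not Y implies Y) and (Z or X))), not (Y iff (not W or not Y))  //  not not ((Y or (not not X and Z)) or ((not Y implies Y) and (Z or X))), (Y iff (not W or not Y)).
  branch 1 (add not ((Y or (not not X and Z)) or ((not Y implies Y) and (Z or X))), not (Y iff (not W or not Y))):
    not ((Y or (not not X and Z)) or ((not Y implies Y) and (Z or X))): α-rule — add not (Y or (not not X and Z)), not ((not Y implies Y) and (Z or X)).
    not (Y or (not not X and Z)): α-rule — add not Y, not (not not X and Z).
    not (Y iff (not W or not Y)): β-rule — branch into Y, not (not W or not Y)  //  not Y, (not W or not Y).
      branch 1.1 (add Y, not (not W or not Y)):
        × closes — contains both Y and not Y.
      branch 1.2 (add not Y, (not W or not Y)):
        not ((not Y implies Y) and (Z or X)): β-rule — branch into not (not Y implies Y)  //  not (Z or X).
          branch 1.2.1 (add not (not Y implies Y)):
            not (not Y implies Y): α-rule — add not Y, not Y.
            not (not not X and Z): β-rule — branch into not not not X  //  not Z.
              branch 1.2.1.1 (add not not not X):
                not not not X: drop double negation, giving not X.
                (not W or not Y): β-rule — branch into not W  //  not Y.
                  branch 1.2.1.1.1 (add not W):
                    ○ open, literals {W=false, X=false, Y=false}.
                  branch 1.2.1.1.2 (add not Y):
                    ○ open, literals {X=false, Y=false}.
              branch 1.2.1.2 (add not Z):
                (not W or not Y): β-rule — branch into not W  //  not Y.
                  branch 1.2.1.2.1 (add not W):
                    ○ open, literals {W=false, Y=false, Z=false}.
                  branch 1.2.1.2.2 (add not Y):
                    ○ open, literals {Y=false, Z=false}.
          branch 1.2.2 (add not (Z or X)):
            not (Z or X): α-rule — add not Z, not X.
            not (not not X and Z): β-rule — branch into not not not X  //  not Z.
              branch 1.2.2.1 (add not not not X):
                not not not X: drop double negation, giving not X.
                (not W or not Y): β-rule — branch into not W  //  not Y.
                  branch 1.2.2.1.1 (add not W):
                    ○ open, literals {W=false, X=false, Y=false, Z=false}.
                  branch 1.2.2.1.2 (add not Y):
                    ○ open, literals {X=false, Y=false, Z=false}.
              branch 1.2.2.2 (add not Z):
                (not W or not Y): β-rule — branch into not W  //  not Y.
                  branch 1.2.2.2.1 (add not W):
                    ○ open, literals {W=false, X=false, Y=false, Z=false}.
                  branch 1.2.2.2.2 (add not Y):
                    ○ open, literals {X=false, Y=false, Z=false}.
  branch 2 (add not not ((Y or (not not X and Z)) or ((not Y implies Y) and (Z or X))), (Y iff (not W or not Y))):
    not not ((Y or (not not X and Z)) or ((not Y implies Y) and (Z or X))): β-rule — branch into (Y or (not not X and Z))  //  ((not Y implies Y) and (Z or X)).
      branch 2.1 (add (Y or (not not X and Z))):
        (Y iff (not W or not Y)): β-rule — branch into Y, (not W or not Y)  //  not Y, not (not W or not Y).
          branch 2.1.1 (add Y, (not W or not Y)):
            (Y or (not not X and Z)): β-rule — branch into Y  //  (not not X and Z).
              branch 2.1.1.1 (add Y):
                (not W or not Y): β-rule — branch into not W  //  not Y.
                  branch 2.1.1.1.1 (add not W):
                    ○ open, literals {W=false, Y=true}.
                  branch 2.1.1.1.2 (add not Y):
                    × closes — contains both Y and not Y.
              branch 2.1.1.2 (add (not not X and Z)):
                (not not X and Z): α-rule — add not not X, Z.
                not not X: drop double negation, giving X.
                (not W or not Y): β-rule — branch into not W  //  not Y.
                  branch 2.1.1.2.1 (add not W):
                    ○ open, literals {W=false, X=true, Y=true, Z=true}.
                  branch 2.1.1.2.2 (add not Y):
                    × closes — contains both Y and not Y.
          branch 2.1.2 (add not Y, not (not W or not Y)):
            not (not W or not Y): α-rule — add not not W, not not Y.
            × closes — contains both Y and not Y.
      branch 2.2 (add ((not Y implies Y) and (Z or X))):
        ((not Y implies Y) and (Z or X)): α-rule — add (not Y implies Y), (Z or X).
        (Y iff (not W or not Y)): β-rule — branch into Y, (not W or not Y)  //  not Y, not (not W or not Y).
          branch 2.2.1 (add Y, (not W or not Y)):
            (not Y implies Y): β-rule — branch into not not Y  //  Y.
              branch 2.2.1.1 (add not not Y):
                (Z or X): β-rule — branch into Z  //  X.
                  branch 2.2.1.1.1 (add Z):
                    (not W or not Y): β-rule — branch into not W  //  not Y.
                      branch 2.2.1.1.1.1 (add not W):
                        ○ open, literals {W=false, Y=true, Z=true}.
                      branch 2.2.1.1.1.2 (add not Y):
                        × closes — contains both Y and not Y.
                  branch 2.2.1.1.2 (add X):
                    (not W or not Y): β-rule — branch into not W  //  not Y.
                      branch 2.2.1.1.2.1 (add not W):
                        ○ open, literals {W=false, X=true, Y=true}.
                      branch 2.2.1.1.2.2 (add not Y):
                        × closes — contains both Y and not Y.
              branch 2.2.1.2 (add Y):
                (Z or X): β-rule — branch into Z  //  X.
                  branch 2.2.1.2.1 (add Z):
                    (not W or not Y): β-rule — branch into not W  //  not Y.
                      branch 2.2.1.2.1.1 (add not W):
                        ○ open, literals {W=false, Y=true, Z=true}.
                      branch 2.2.1.2.1.2 (add not Y):
                        × closes — contains both Y and not Y.
                  branch 2.2.1.2.2 (add X):
                    (not W or not Y): β-rule — branch into not W  //  not Y.
                      branch 2.2.1.2.2.1 (add not W):
                        ○ open, literals {W=false, X=true, Y=true}.
                      branch 2.2.1.2.2.2 (add not Y):
                        × closes — contains both Y and not Y.
          branch 2.2.2 (add not Y, not (not W or not Y)):
            not (not W or not Y): α-rule — add not not W, not not Y.
            × closes — contains both Y and not Y.
9 branches closed, 14 open.
Each open branch fixes some atoms; the unmentioned ones are free. Counting distinct full assignments: branch {W=false, X=false, Y=false} (Z) contributes 2 new; branch {X=false, Y=false} (Z, W) contributes 2 new; branch {W=false, Y=false, Z=false} (X) contributes 1 new; branch {Y=false, Z=false} (X, W) contributes 1 new; branch {W=false, X=false, Y=false, Z=false} (none free) contributes 0 new; branch {X=false, Y=false, Z=false} (W) contributes 0 new; branch {W=false, X=false, Y=false, Z=false} (none free) contributes 0 new; branch {X=false, Y=false, Z=false} (W) contributes 0 new; branch {W=false, Y=true} (X, Z) contributes 4 new; branch {W=false, X=true, Y=true, Z=true} (none free) contributes 0 new; branch {W=false, Y=true, Z=true} (X) contributes 0 new; branch {W=false, X=true, Y=true} (Z) contributes 0 new; branch {W=false, Y=true, Z=true} (X) contributes 0 new; branch {W=false, X=true, Y=true} (Z) contributes 0 new. Total: 10.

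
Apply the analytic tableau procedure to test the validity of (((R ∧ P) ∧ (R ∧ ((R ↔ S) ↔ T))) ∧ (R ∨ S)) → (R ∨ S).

Assume the negation and expand:
Initial set: {¬((((R ∧ P) ∧ (R ∧ ((R ↔ S) ↔ T))) ∧ (R ∨ S)) → (R ∨ S))}.
¬((((R ∧ P) ∧ (R ∧ ((R ↔ S) ↔ T))) ∧ (R ∨ S)) → (R ∨ S)): α-rule — add (((R ∧ P) ∧ (R ∧ ((R ↔ S) ↔ T))) ∧ (R ∨ S)), ¬(R ∨ S).
(((R ∧ P) ∧ (R ∧ ((R ↔ S) ↔ T))) ∧ (R ∨ S)): α-rule — add ((R ∧ P) ∧ (R ∧ ((R ↔ S) ↔ T))), (R ∨ S).
¬(R ∨ S): α-rule — add ¬R, ¬S.
((R ∧ P) ∧ (R ∧ ((R ↔ S) ↔ T))): α-rule — add (R ∧ P), (R ∧ ((R ↔ S) ↔ T)).
(R ∧ P): α-rule — add R, P.
× closes — contains both R and ¬R.
All 1 branch closes.
Every branch closed, so the negation is unsatisfiable and the formula is valid.

Valid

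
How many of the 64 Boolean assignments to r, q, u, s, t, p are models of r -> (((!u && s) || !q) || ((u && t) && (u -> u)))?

56

Initial set: {T (r -> (((!u && s) || !q) || ((u && t) && (u -> u))))}.
T (r -> (((!u && s) || !q) || ((u && t) && (u -> u)))): β-rule — branch into F r  //  T (((!u && s) || !q) || ((u && t) && (u -> u))).
  branch 1 (add F r):
    ○ open, literals {r=F}.
  branch 2 (add T (((!u && s) || !q) || ((u && t) && (u -> u)))):
    T (((!u && s) || !q) || ((u && t) && (u -> u))): β-rule — branch into T ((!u && s) || !q)  //  T ((u && t) && (u -> u)).
      branch 2.1 (add T ((!u && s) || !q)):
        T ((!u && s) || !q): β-rule — branch into T (!u && s)  //  T !q.
          branch 2.1.1 (add T (!u && s)):
            T (!u && s): α-rule — add T !u, T s.
            ○ open, literals {s=T, u=F}.
          branch 2.1.2 (add T !q):
            ○ open, literals {q=F}.
      branch 2.2 (add T ((u && t) && (u -> u))):
        T ((u && t) && (u -> u)): α-rule — add T (u && t), T (u -> u).
        T (u && t): α-rule — add T u, T t.
        T (u -> u): β-rule — branch into F u  //  T u.
          branch 2.2.1 (add F u):
            × closes — contains both u and !u.
          branch 2.2.2 (add T u):
            ○ open, literals {t=T, u=T}.
1 branch closed, 4 open.
Each open branch fixes some atoms; the unmentioned ones are free. Counting distinct full assignments: branch {r=F} (q, u, s, t, p) contributes 32 new; branch {s=T, u=F} (r, q, t, p) contributes 8 new; branch {q=F} (r, u, s, t, p) contributes 12 new; branch {t=T, u=T} (r, q, s, p) contributes 4 new. Total: 56.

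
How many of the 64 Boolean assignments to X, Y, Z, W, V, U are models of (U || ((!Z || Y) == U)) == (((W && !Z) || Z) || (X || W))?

40

Initial set: {T ((U || ((!Z || Y) == U)) == (((W && !Z) || Z) || (X || W)))}.
T ((U || ((!Z || Y) == U)) == (((W && !Z) || Z) || (X || W))): β-rule — branch into T (U || ((!Z || Y) == U)), T (((W && !Z) || Z) || (X || W))  //  F (U || ((!Z || Y) == U)), F (((W && !Z) || Z) || (X || W)).
  branch 1 (add T (U || ((!Z || Y) == U)), T (((W && !Z) || Z) || (X || W))):
    T (U || ((!Z || Y) == U)): β-rule — branch into T U  //  T ((!Z || Y) == U).
      branch 1.1 (add T U):
        T (((W && !Z) || Z) || (X || W)): β-rule — branch into T ((W && !Z) || Z)  //  T (X || W).
          branch 1.1.1 (add T ((W && !Z) || Z)):
            T ((W && !Z) || Z): β-rule — branch into T (W && !Z)  //  T Z.
              branch 1.1.1.1 (add T (W && !Z)):
                T (W && !Z): α-rule — add T W, T !Z.
                ○ open, literals {U=true, W=true, Z=false}.
              branch 1.1.1.2 (add T Z):
                ○ open, literals {U=true, Z=true}.
          branch 1.1.2 (add T (X || W)):
            T (X || W): β-rule — branch into T X  //  T W.
              branch 1.1.2.1 (add T X):
                ○ open, literals {U=true, X=true}.
              branch 1.1.2.2 (add T W):
                ○ open, literals {U=true, W=true}.
      branch 1.2 (add T ((!Z || Y) == U)):
        T (((W && !Z) || Z) || (X || W)): β-rule — branch into T ((W && !Z) || Z)  //  T (X || W).
          branch 1.2.1 (add T ((W && !Z) || Z)):
            T ((!Z || Y) == U): β-rule — branch into T (!Z || Y), T U  //  F (!Z || Y), F U.
              branch 1.2.1.1 (add T (!Z || Y), T U):
                T ((W && !Z) || Z): β-rule — branch into T (W && !Z)  //  T Z.
                  branch 1.2.1.1.1 (add T (W && !Z)):
                    T (W && !Z): α-rule — add T W, T !Z.
                    T (!Z || Y): β-rule — branch into T !Z  //  T Y.
                      branch 1.2.1.1.1.1 (add T !Z):
                        ○ open, literals {U=true, W=true, Z=false}.
                      branch 1.2.1.1.1.2 (add T Y):
                        ○ open, literals {U=true, W=true, Y=true, Z=false}.
                  branch 1.2.1.1.2 (add T Z):
                    T (!Z || Y): β-rule — branch into T !Z  //  T Y.
                      branch 1.2.1.1.2.1 (add T !Z):
                        × closes — contains both Z and !Z.
                      branch 1.2.1.1.2.2 (add T Y):
                        ○ open, literals {U=true, Y=true, Z=true}.
              branch 1.2.1.2 (add F (!Z || Y), F U):
                F (!Z || Y): α-rule — add F !Z, F Y.
                T ((W && !Z) || Z): β-rule — branch into T (W && !Z)  //  T Z.
                  branch 1.2.1.2.1 (add T (W && !Z)):
                    T (W && !Z): α-rule — add T W, T !Z.
                    × closes — contains both Z and !Z.
                  branch 1.2.1.2.2 (add T Z):
                    ○ open, literals {U=false, Y=false, Z=true}.
          branch 1.2.2 (add T (X || W)):
            T ((!Z || Y) == U): β-rule — branch into T (!Z || Y), T U  //  F (!Z || Y), F U.
              branch 1.2.2.1 (add T (!Z || Y), T U):
                T (X || W): β-rule — branch into T X  //  T W.
                  branch 1.2.2.1.1 (add T X):
                    T (!Z || Y): β-rule — branch into T !Z  //  T Y.
                      branch 1.2.2.1.1.1 (add T !Z):
                        ○ open, literals {U=true, X=true, Z=false}.
                      branch 1.2.2.1.1.2 (add T Y):
                        ○ open, literals {U=true, X=true, Y=true}.
                  branch 1.2.2.1.2 (add T W):
                    T (!Z || Y): β-rule — branch into T !Z  //  T Y.
                      branch 1.2.2.1.2.1 (add T !Z):
                        ○ open, literals {U=true, W=true, Z=false}.
                      branch 1.2.2.1.2.2 (add T Y):
                        ○ open, literals {U=true, W=true, Y=true}.
              branch 1.2.2.2 (add F (!Z || Y), F U):
                F (!Z || Y): α-rule — add F !Z, F Y.
                T (X || W): β-rule — branch into T X  //  T W.
                  branch 1.2.2.2.1 (add T X):
                    ○ open, literals {U=false, X=true, Y=false, Z=true}.
                  branch 1.2.2.2.2 (add T W):
                    ○ open, literals {U=false, W=true, Y=false, Z=true}.
  branch 2 (add F (U || ((!Z || Y) == U)), F (((W && !Z) || Z) || (X || W))):
    F (U || ((!Z || Y) == U)): α-rule — add F U, F ((!Z || Y) == U).
    F (((W && !Z) || Z) || (X || W)): α-rule — add F ((W && !Z) || Z), F (X || W).
    F ((W && !Z) || Z): α-rule — add F (W && !Z), F Z.
    F (X || W): α-rule — add F X, F W.
    F ((!Z || Y) == U): β-rule — branch into T (!Z || Y), F U  //  F (!Z || Y), T U.
      branch 2.1 (add T (!Z || Y), F U):
        F (W && !Z): β-rule — branch into F W  //  F !Z.
          branch 2.1.1 (add F W):
            T (!Z || Y): β-rule — branch into T !Z  //  T Y.
              branch 2.1.1.1 (add T !Z):
                ○ open, literals {U=false, W=false, X=false, Z=false}.
              branch 2.1.1.2 (add T Y):
                ○ open, literals {U=false, W=false, X=false, Y=true, Z=false}.
          branch 2.1.2 (add F !Z):
            × closes — contains both Z and !Z.
      branch 2.2 (add F (!Z || Y), T U):
        × closes — contains both U and !U.
4 branches closed, 16 open.
Each open branch fixes some atoms; the unmentioned ones are free. Counting distinct full assignments: branch {U=true, W=true, Z=false} (X, Y, V) contributes 8 new; branch {U=true, Z=true} (X, Y, W, V) contributes 16 new; branch {U=true, X=true} (Y, Z, W, V) contributes 4 new; branch {U=true, W=true} (X, Y, Z, V) contributes 0 new; branch {U=true, W=true, Z=false} (X, Y, V) contributes 0 new; branch {U=true, W=true, Y=true, Z=false} (X, V) contributes 0 new; branch {U=true, Y=true, Z=true} (X, W, V) contributes 0 new; branch {U=false, Y=false, Z=true} (X, W, V) contributes 8 new; branch {U=true, X=true, Z=false} (Y, W, V) contributes 0 new; branch {U=true, X=true, Y=true} (Z, W, V) contributes 0 new; branch {U=true, W=true, Z=false} (X, Y, V) contributes 0 new; branch {U=true, W=true, Y=true} (X, Z, V) contributes 0 new; branch {U=false, X=true, Y=false, Z=true} (W, V) contributes 0 new; branch {U=false, W=true, Y=false, Z=true} (X, V) contributes 0 new; branch {U=false, W=false, X=false, Z=false} (Y, V) contributes 4 new; branch {U=false, W=false, X=false, Y=true, Z=false} (V) contributes 0 new. Total: 40.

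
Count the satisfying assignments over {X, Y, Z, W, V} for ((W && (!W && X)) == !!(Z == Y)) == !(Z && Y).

24

Initial set: {T (((W && (!W && X)) == !!(Z == Y)) == !(Z && Y))}.
T (((W && (!W && X)) == !!(Z == Y)) == !(Z && Y)): β-rule — branch into T ((W && (!W && X)) == !!(Z == Y)), T !(Z && Y)  //  F ((W && (!W && X)) == !!(Z == Y)), F !(Z && Y).
  branch 1 (add T ((W && (!W && X)) == !!(Z == Y)), T !(Z && Y)):
    T ((W && (!W && X)) == !!(Z == Y)): β-rule — branch into T (W && (!W && X)), T !!(Z == Y)  //  F (W && (!W && X)), F !!(Z == Y).
      branch 1.1 (add T (W && (!W && X)), T !!(Z == Y)):
        T (W && (!W && X)): α-rule — add T W, T (!W && X).
        T !!(Z == Y): drop double negation, giving T (Z == Y).
        T (!W && X): α-rule — add T !W, T X.
        × closes — contains both W and !W.
      branch 1.2 (add F (W && (!W && X)), F !!(Z == Y)):
        F !!(Z == Y): drop double negation, giving F (Z == Y).
        T !(Z && Y): β-rule — branch into F Z  //  F Y.
          branch 1.2.1 (add F Z):
            F (W && (!W && X)): β-rule — branch into F W  //  F (!W && X).
              branch 1.2.1.1 (add F W):
                F (Z == Y): β-rule — branch into T Z, F Y  //  F Z, T Y.
                  branch 1.2.1.1.1 (add T Z, F Y):
                    × closes — contains both Z and !Z.
                  branch 1.2.1.1.2 (add F Z, T Y):
                    ○ open, literals {W=false, Y=true, Z=false}.
              branch 1.2.1.2 (add F (!W && X)):
                F (Z == Y): β-rule — branch into T Z, F Y  //  F Z, T Y.
                  branch 1.2.1.2.1 (add T Z, F Y):
                    × closes — contains both Z and !Z.
                  branch 1.2.1.2.2 (add F Z, T Y):
                    F (!W && X): β-rule — branch into F !W  //  F X.
                      branch 1.2.1.2.2.1 (add F !W):
                        ○ open, literals {W=true, Y=true, Z=false}.
                      branch 1.2.1.2.2.2 (add F X):
                        ○ open, literals {X=false, Y=true, Z=false}.
          branch 1.2.2 (add F Y):
            F (W && (!W && X)): β-rule — branch into F W  //  F (!W && X).
              branch 1.2.2.1 (add F W):
                F (Z == Y): β-rule — branch into T Z, F Y  //  F Z, T Y.
                  branch 1.2.2.1.1 (add T Z, F Y):
                    ○ open, literals {W=false, Y=false, Z=true}.
                  branch 1.2.2.1.2 (add F Z, T Y):
                    × closes — contains both Y and !Y.
              branch 1.2.2.2 (add F (!W && X)):
                F (Z == Y): β-rule — branch into T Z, F Y  //  F Z, T Y.
                  branch 1.2.2.2.1 (add T Z, F Y):
                    F (!W && X): β-rule — branch into F !W  //  F X.
                      branch 1.2.2.2.1.1 (add F !W):
                        ○ open, literals {W=true, Y=false, Z=true}.
                      branch 1.2.2.2.1.2 (add F X):
                        ○ open, literals {X=false, Y=false, Z=true}.
                  branch 1.2.2.2.2 (add F Z, T Y):
                    × closes — contains both Y and !Y.
  branch 2 (add F ((W && (!W && X)) == !!(Z == Y)), F !(Z && Y)):
    F !(Z && Y): α-rule — add T Z, T Y.
    F ((W && (!W && X)) == !!(Z == Y)): β-rule — branch into T (W && (!W && X)), F !!(Z == Y)  //  F (W && (!W && X)), T !!(Z == Y).
      branch 2.1 (add T (W && (!W && X)), F !!(Z == Y)):
        T (W && (!W && X)): α-rule — add T W, T (!W && X).
        F !!(Z == Y): drop double negation, giving F (Z == Y).
        T (!W && X): α-rule — add T !W, T X.
        × closes — contains both W and !W.
      branch 2.2 (add F (W && (!W && X)), T !!(Z == Y)):
        T !!(Z == Y): drop double negation, giving T (Z == Y).
        F (W && (!W && X)): β-rule — branch into F W  //  F (!W && X).
          branch 2.2.1 (add F W):
            T (Z == Y): β-rule — branch into T Z, T Y  //  F Z, F Y.
              branch 2.2.1.1 (add T Z, T Y):
                ○ open, literals {W=false, Y=true, Z=true}.
              branch 2.2.1.2 (add F Z, F Y):
                × closes — contains both Z and !Z.
          branch 2.2.2 (add F (!W && X)):
            T (Z == Y): β-rule — branch into T Z, T Y  //  F Z, F Y.
              branch 2.2.2.1 (add T Z, T Y):
                F (!W && X): β-rule — branch into F !W  //  F X.
                  branch 2.2.2.1.1 (add F !W):
                    ○ open, literals {W=true, Y=true, Z=true}.
                  branch 2.2.2.1.2 (add F X):
                    ○ open, literals {X=false, Y=true, Z=true}.
              branch 2.2.2.2 (add F Z, F Y):
                × closes — contains both Z and !Z.
8 branches closed, 9 open.
Each open branch fixes some atoms; the unmentioned ones are free. Counting distinct full assignments: branch {W=false, Y=true, Z=false} (X, V) contributes 4 new; branch {W=true, Y=true, Z=false} (X, V) contributes 4 new; branch {X=false, Y=true, Z=false} (W, V) contributes 0 new; branch {W=false, Y=false, Z=true} (X, V) contributes 4 new; branch {W=true, Y=false, Z=true} (X, V) contributes 4 new; branch {X=false, Y=false, Z=true} (W, V) contributes 0 new; branch {W=false, Y=true, Z=true} (X, V) contributes 4 new; branch {W=true, Y=true, Z=true} (X, V) contributes 4 new; branch {X=false, Y=true, Z=true} (W, V) contributes 0 new. Total: 24.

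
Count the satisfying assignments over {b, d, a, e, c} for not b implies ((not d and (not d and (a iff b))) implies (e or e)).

Initial set: {(not b implies ((not d and (not d and (a iff b))) implies (e or e)))}.
(not b implies ((not d and (not d and (a iff b))) implies (e or e))): β-rule — branch into not not b  //  ((not d and (not d and (a iff b))) implies (e or e)).
  branch 1 (add not not b):
    ○ open, literals {b=true}.
  branch 2 (add ((not d and (not d and (a iff b))) implies (e or e))):
    ((not d and (not d and (a iff b))) implies (e or e)): β-rule — branch into not (not d and (not d and (a iff b)))  //  (e or e).
      branch 2.1 (add not (not d and (not d and (a iff b)))):
        not (not d and (not d and (a iff b))): β-rule — branch into not not d  //  not (not d and (a iff b)).
          branch 2.1.1 (add not not d):
            ○ open, literals {d=true}.
          branch 2.1.2 (add not (not d and (a iff b))):
            not (not d and (a iff b)): β-rule — branch into not not d  //  not (a iff b).
              branch 2.1.2.1 (add not not d):
                ○ open, literals {d=true}.
              branch 2.1.2.2 (add not (a iff b)):
                not (a iff b): β-rule — branch into a, not b  //  not a, b.
                  branch 2.1.2.2.1 (add a, not b):
                    ○ open, literals {a=true, b=false}.
                  branch 2.1.2.2.2 (add not a, b):
                    ○ open, literals {a=false, b=true}.
      branch 2.2 (add (e or e)):
        (e or e): β-rule — branch into e  //  e.
          branch 2.2.1 (add e):
            ○ open, literals {e=true}.
          branch 2.2.2 (add e):
            ○ open, literals {e=true}.
0 branches closed, 7 open.
Each open branch fixes some atoms; the unmentioned ones are free. Counting distinct full assignments: branch {b=true} (d, a, e, c) contributes 16 new; branch {d=true} (b, a, e, c) contributes 8 new; branch {d=true} (b, a, e, c) contributes 0 new; branch {a=true, b=false} (d, e, c) contributes 4 new; branch {a=false, b=true} (d, e, c) contributes 0 new; branch {e=true} (b, d, a, c) contributes 2 new; branch {e=true} (b, d, a, c) contributes 0 new. Total: 30.

30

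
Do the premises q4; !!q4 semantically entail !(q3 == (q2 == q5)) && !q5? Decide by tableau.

No

Initial set: {q4; !!q4; !(!(q3 == (q2 == q5)) && !q5)}.
!!q4: drop double negation, giving q4.
!(!(q3 == (q2 == q5)) && !q5): β-rule — branch into !!(q3 == (q2 == q5))  //  !!q5.
  branch 1 (add !!(q3 == (q2 == q5))):
    !!(q3 == (q2 == q5)): β-rule — branch into q3, (q2 == q5)  //  !q3, !(q2 == q5).
      branch 1.1 (add q3, (q2 == q5)):
        (q2 == q5): β-rule — branch into q2, q5  //  !q2, !q5.
          branch 1.1.1 (add q2, q5):
            ○ open, literals {q2=1, q3=1, q4=1, q5=1}.
          branch 1.1.2 (add !q2, !q5):
            ○ open, literals {q2=0, q3=1, q4=1, q5=0}.
      branch 1.2 (add !q3, !(q2 == q5)):
        !(q2 == q5): β-rule — branch into q2, !q5  //  !q2, q5.
          branch 1.2.1 (add q2, !q5):
            ○ open, literals {q2=1, q3=0, q4=1, q5=0}.
          branch 1.2.2 (add !q2, q5):
            ○ open, literals {q2=0, q3=0, q4=1, q5=1}.
  branch 2 (add !!q5):
    ○ open, literals {q4=1, q5=1}.
0 branches closed, 5 open.
An open branch gives a countermodel: q2=1, q3=1, q4=1, q5=1 (unmentioned atoms arbitrary); the premises hold there but the conclusion fails.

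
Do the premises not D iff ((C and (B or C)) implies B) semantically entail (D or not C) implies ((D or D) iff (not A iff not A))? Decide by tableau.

No

Initial set: {(not D iff ((C and (B or C)) implies B)); not ((D or not C) implies ((D or D) iff (not A iff not A)))}.
not ((D or not C) implies ((D or D) iff (not A iff not A))): α-rule — add (D or not C), not ((D or D) iff (not A iff not A)).
(not D iff ((C and (B or C)) implies B)): β-rule — branch into not D, ((C and (B or C)) implies B)  //  not not D, not ((C and (B or C)) implies B).
  branch 1 (add not D, ((C and (B or C)) implies B)):
    (D or not C): β-rule — branch into D  //  not C.
      branch 1.1 (add D):
        × closes — contains both D and not D.
      branch 1.2 (add not C):
        not ((D or D) iff (not A iff not A)): β-rule — branch into (D or D), not (not A iff not A)  //  not (D or D), (not A iff not A).
          branch 1.2.1 (add (D or D), not (not A iff not A)):
            ((C and (B or C)) implies B): β-rule — branch into not (C and (B or C))  //  B.
              branch 1.2.1.1 (add not (C and (B or C))):
                (D or D): β-rule — branch into D  //  D.
                  branch 1.2.1.1.1 (add D):
                    × closes — contains both D and not D.
                  branch 1.2.1.1.2 (add D):
                    × closes — contains both D and not D.
              branch 1.2.1.2 (add B):
                (D or D): β-rule — branch into D  //  D.
                  branch 1.2.1.2.1 (add D):
                    × closes — contains both D and not D.
                  branch 1.2.1.2.2 (add D):
                    × closes — contains both D and not D.
          branch 1.2.2 (add not (D or D), (not A iff not A)):
            not (D or D): α-rule — add not D, not D.
            ((C and (B or C)) implies B): β-rule — branch into not (C and (B or C))  //  B.
              branch 1.2.2.1 (add not (C and (B or C))):
                (not A iff not A): β-rule — branch into not A, not A  //  not not A, not not A.
                  branch 1.2.2.1.1 (add not A, not A):
                    not (C and (B or C)): β-rule — branch into not C  //  not (B or C).
                      branch 1.2.2.1.1.1 (add not C):
                        ○ open, literals {A=F, C=F, D=F}.
                      branch 1.2.2.1.1.2 (add not (B or C)):
                        not (B or C): α-rule — add not B, not C.
                        ○ open, literals {A=F, B=F, C=F, D=F}.
                  branch 1.2.2.1.2 (add not not A, not not A):
                    not (C and (B or C)): β-rule — branch into not C  //  not (B or C).
                      branch 1.2.2.1.2.1 (add not C):
                        ○ open, literals {A=T, C=F, D=F}.
                      branch 1.2.2.1.2.2 (add not (B or C)):
                        not (B or C): α-rule — add not B, not C.
                        ○ open, literals {A=T, B=F, C=F, D=F}.
              branch 1.2.2.2 (add B):
                (not A iff not A): β-rule — branch into not A, not A  //  not not A, not not A.
                  branch 1.2.2.2.1 (add not A, not A):
                    ○ open, literals {A=F, B=T, C=F, D=F}.
                  branch 1.2.2.2.2 (add not not A, not not A):
                    ○ open, literals {A=T, B=T, C=F, D=F}.
  branch 2 (add not not D, not ((C and (B or C)) implies B)):
    not ((C and (B or C)) implies B): α-rule — add (C and (B or C)), not B.
    (C and (B or C)): α-rule — add C, (B or C).
    (D or not C): β-rule — branch into D  //  not C.
      branch 2.1 (add D):
        not ((D or D) iff (not A iff not A)): β-rule — branch into (D or D), not (not A iff not A)  //  not (D or D), (not A iff not A).
          branch 2.1.1 (add (D or D), not (not A iff not A)):
            (B or C): β-rule — branch into B  //  C.
              branch 2.1.1.1 (add B):
                × closes — contains both B and not B.
              branch 2.1.1.2 (add C):
                (D or D): β-rule — branch into D  //  D.
                  branch 2.1.1.2.1 (add D):
                    not (not A iff not A): β-rule — branch into not A, not not A  //  not not A, not A.
                      branch 2.1.1.2.1.1 (add not A, not not A):
                        × closes — contains both A and not A.
                      branch 2.1.1.2.1.2 (add not not A, not A):
                        × closes — contains both A and not A.
                  branch 2.1.1.2.2 (add D):
                    not (not A iff not A): β-rule — branch into not A, not not A  //  not not A, not A.
                      branch 2.1.1.2.2.1 (add not A, not not A):
                        × closes — contains both A and not A.
                      branch 2.1.1.2.2.2 (add not not A, not A):
                        × closes — contains both A and not A.
          branch 2.1.2 (add not (D or D), (not A iff not A)):
            not (D or D): α-rule — add not D, not D.
            × closes — contains both D and not D.
      branch 2.2 (add not C):
        × closes — contains both C and not C.
12 branches closed, 6 open.
An open branch gives a countermodel: A=F, C=F, D=F (unmentioned atoms arbitrary); the premises hold there but the conclusion fails.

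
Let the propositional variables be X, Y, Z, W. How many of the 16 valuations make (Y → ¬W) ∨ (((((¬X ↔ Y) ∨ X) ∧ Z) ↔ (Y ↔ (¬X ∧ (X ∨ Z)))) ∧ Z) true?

Initial set: {((Y → ¬W) ∨ (((((¬X ↔ Y) ∨ X) ∧ Z) ↔ (Y ↔ (¬X ∧ (X ∨ Z)))) ∧ Z))}.
((Y → ¬W) ∨ (((((¬X ↔ Y) ∨ X) ∧ Z) ↔ (Y ↔ (¬X ∧ (X ∨ Z)))) ∧ Z)): β-rule — branch into (Y → ¬W)  //  (((((¬X ↔ Y) ∨ X) ∧ Z) ↔ (Y ↔ (¬X ∧ (X ∨ Z)))) ∧ Z).
  branch 1 (add (Y → ¬W)):
    (Y → ¬W): β-rule — branch into ¬Y  //  ¬W.
      branch 1.1 (add ¬Y):
        ○ open, literals {Y=false}.
      branch 1.2 (add ¬W):
        ○ open, literals {W=false}.
  branch 2 (add (((((¬X ↔ Y) ∨ X) ∧ Z) ↔ (Y ↔ (¬X ∧ (X ∨ Z)))) ∧ Z)):
    (((((¬X ↔ Y) ∨ X) ∧ Z) ↔ (Y ↔ (¬X ∧ (X ∨ Z)))) ∧ Z): α-rule — add ((((¬X ↔ Y) ∨ X) ∧ Z) ↔ (Y ↔ (¬X ∧ (X ∨ Z)))), Z.
    ((((¬X ↔ Y) ∨ X) ∧ Z) ↔ (Y ↔ (¬X ∧ (X ∨ Z)))): β-rule — branch into (((¬X ↔ Y) ∨ X) ∧ Z), (Y ↔ (¬X ∧ (X ∨ Z)))  //  ¬(((¬X ↔ Y) ∨ X) ∧ Z), ¬(Y ↔ (¬X ∧ (X ∨ Z))).
      branch 2.1 (add (((¬X ↔ Y) ∨ X) ∧ Z), (Y ↔ (¬X ∧ (X ∨ Z)))):
        (((¬X ↔ Y) ∨ X) ∧ Z): α-rule — add ((¬X ↔ Y) ∨ X), Z.
        (Y ↔ (¬X ∧ (X ∨ Z))): β-rule — branch into Y, (¬X ∧ (X ∨ Z))  //  ¬Y, ¬(¬X ∧ (X ∨ Z)).
          branch 2.1.1 (add Y, (¬X ∧ (X ∨ Z))):
            (¬X ∧ (X ∨ Z)): α-rule — add ¬X, (X ∨ Z).
            ((¬X ↔ Y) ∨ X): β-rule — branch into (¬X ↔ Y)  //  X.
              branch 2.1.1.1 (add (¬X ↔ Y)):
                (X ∨ Z): β-rule — branch into X  //  Z.
                  branch 2.1.1.1.1 (add X):
                    × closes — contains both X and ¬X.
                  branch 2.1.1.1.2 (add Z):
                    (¬X ↔ Y): β-rule — branch into ¬X, Y  //  ¬¬X, ¬Y.
                      branch 2.1.1.1.2.1 (add ¬X, Y):
                        ○ open, literals {X=false, Y=true, Z=true}.
                      branch 2.1.1.1.2.2 (add ¬¬X, ¬Y):
                        × closes — contains both X and ¬X.
              branch 2.1.1.2 (add X):
                × closes — contains both X and ¬X.
          branch 2.1.2 (add ¬Y, ¬(¬X ∧ (X ∨ Z))):
            ((¬X ↔ Y) ∨ X): β-rule — branch into (¬X ↔ Y)  //  X.
              branch 2.1.2.1 (add (¬X ↔ Y)):
                ¬(¬X ∧ (X ∨ Z)): β-rule — branch into ¬¬X  //  ¬(X ∨ Z).
                  branch 2.1.2.1.1 (add ¬¬X):
                    (¬X ↔ Y): β-rule — branch into ¬X, Y  //  ¬¬X, ¬Y.
                      branch 2.1.2.1.1.1 (add ¬X, Y):
                        × closes — contains both X and ¬X.
                      branch 2.1.2.1.1.2 (add ¬¬X, ¬Y):
                        ○ open, literals {X=true, Y=false, Z=true}.
                  branch 2.1.2.1.2 (add ¬(X ∨ Z)):
                    ¬(X ∨ Z): α-rule — add ¬X, ¬Z.
                    × closes — contains both Z and ¬Z.
              branch 2.1.2.2 (add X):
                ¬(¬X ∧ (X ∨ Z)): β-rule — branch into ¬¬X  //  ¬(X ∨ Z).
                  branch 2.1.2.2.1 (add ¬¬X):
                    ○ open, literals {X=true, Y=false, Z=true}.
                  branch 2.1.2.2.2 (add ¬(X ∨ Z)):
                    ¬(X ∨ Z): α-rule — add ¬X, ¬Z.
                    × closes — contains both X and ¬X.
      branch 2.2 (add ¬(((¬X ↔ Y) ∨ X) ∧ Z), ¬(Y ↔ (¬X ∧ (X ∨ Z)))):
        ¬(((¬X ↔ Y) ∨ X) ∧ Z): β-rule — branch into ¬((¬X ↔ Y) ∨ X)  //  ¬Z.
          branch 2.2.1 (add ¬((¬X ↔ Y) ∨ X)):
            ¬((¬X ↔ Y) ∨ X): α-rule — add ¬(¬X ↔ Y), ¬X.
            ¬(Y ↔ (¬X ∧ (X ∨ Z))): β-rule — branch into Y, ¬(¬X ∧ (X ∨ Z))  //  ¬Y, (¬X ∧ (X ∨ Z)).
              branch 2.2.1.1 (add Y, ¬(¬X ∧ (X ∨ Z))):
                ¬(¬X ↔ Y): β-rule — branch into ¬X, ¬Y  //  ¬¬X, Y.
                  branch 2.2.1.1.1 (add ¬X, ¬Y):
                    × closes — contains both Y and ¬Y.
                  branch 2.2.1.1.2 (add ¬¬X, Y):
                    × closes — contains both X and ¬X.
              branch 2.2.1.2 (add ¬Y, (¬X ∧ (X ∨ Z))):
                (¬X ∧ (X ∨ Z)): α-rule — add ¬X, (X ∨ Z).
                ¬(¬X ↔ Y): β-rule — branch into ¬X, ¬Y  //  ¬¬X, Y.
                  branch 2.2.1.2.1 (add ¬X, ¬Y):
                    (X ∨ Z): β-rule — branch into X  //  Z.
                      branch 2.2.1.2.1.1 (add X):
                        × closes — contains both X and ¬X.
                      branch 2.2.1.2.1.2 (add Z):
                        ○ open, literals {X=false, Y=false, Z=true}.
                  branch 2.2.1.2.2 (add ¬¬X, Y):
                    × closes — contains both X and ¬X.
          branch 2.2.2 (add ¬Z):
            × closes — contains both Z and ¬Z.
11 branches closed, 6 open.
Each open branch fixes some atoms; the unmentioned ones are free. Counting distinct full assignments: branch {Y=false} (X, Z, W) contributes 8 new; branch {W=false} (X, Y, Z) contributes 4 new; branch {X=false, Y=true, Z=true} (W) contributes 1 new; branch {X=true, Y=false, Z=true} (W) contributes 0 new; branch {X=true, Y=false, Z=true} (W) contributes 0 new; branch {X=false, Y=false, Z=true} (W) contributes 0 new. Total: 13.

13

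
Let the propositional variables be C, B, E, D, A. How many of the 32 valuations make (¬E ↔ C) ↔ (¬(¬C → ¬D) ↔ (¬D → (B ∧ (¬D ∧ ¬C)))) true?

Initial set: {((¬E ↔ C) ↔ (¬(¬C → ¬D) ↔ (¬D → (B ∧ (¬D ∧ ¬C)))))}.
((¬E ↔ C) ↔ (¬(¬C → ¬D) ↔ (¬D → (B ∧ (¬D ∧ ¬C))))): β-rule — branch into (¬E ↔ C), (¬(¬C → ¬D) ↔ (¬D → (B ∧ (¬D ∧ ¬C))))  //  ¬(¬E ↔ C), ¬(¬(¬C → ¬D) ↔ (¬D → (B ∧ (¬D ∧ ¬C)))).
  branch 1 (add (¬E ↔ C), (¬(¬C → ¬D) ↔ (¬D → (B ∧ (¬D ∧ ¬C))))):
    (¬E ↔ C): β-rule — branch into ¬E, C  //  ¬¬E, ¬C.
      branch 1.1 (add ¬E, C):
        (¬(¬C → ¬D) ↔ (¬D → (B ∧ (¬D ∧ ¬C)))): β-rule — branch into ¬(¬C → ¬D), (¬D → (B ∧ (¬D ∧ ¬C)))  //  ¬¬(¬C → ¬D), ¬(¬D → (B ∧ (¬D ∧ ¬C))).
          branch 1.1.1 (add ¬(¬C → ¬D), (¬D → (B ∧ (¬D ∧ ¬C)))):
            ¬(¬C → ¬D): α-rule — add ¬C, ¬¬D.
            × closes — contains both C and ¬C.
          branch 1.1.2 (add ¬¬(¬C → ¬D), ¬(¬D → (B ∧ (¬D ∧ ¬C)))):
            ¬(¬D → (B ∧ (¬D ∧ ¬C))): α-rule — add ¬D, ¬(B ∧ (¬D ∧ ¬C)).
            ¬¬(¬C → ¬D): β-rule — branch into ¬¬C  //  ¬D.
              branch 1.1.2.1 (add ¬¬C):
                ¬(B ∧ (¬D ∧ ¬C)): β-rule — branch into ¬B  //  ¬(¬D ∧ ¬C).
                  branch 1.1.2.1.1 (add ¬B):
                    ○ open, literals {B=F, C=T, D=F, E=F}.
                  branch 1.1.2.1.2 (add ¬(¬D ∧ ¬C)):
                    ¬(¬D ∧ ¬C): β-rule — branch into ¬¬D  //  ¬¬C.
                      branch 1.1.2.1.2.1 (add ¬¬D):
                        × closes — contains both D and ¬D.
                      branch 1.1.2.1.2.2 (add ¬¬C):
                        ○ open, literals {C=T, D=F, E=F}.
              branch 1.1.2.2 (add ¬D):
                ¬(B ∧ (¬D ∧ ¬C)): β-rule — branch into ¬B  //  ¬(¬D ∧ ¬C).
                  branch 1.1.2.2.1 (add ¬B):
                    ○ open, literals {B=F, C=T, D=F, E=F}.
                  branch 1.1.2.2.2 (add ¬(¬D ∧ ¬C)):
                    ¬(¬D ∧ ¬C): β-rule — branch into ¬¬D  //  ¬¬C.
                      branch 1.1.2.2.2.1 (add ¬¬D):
                        × closes — contains both D and ¬D.
                      branch 1.1.2.2.2.2 (add ¬¬C):
                        ○ open, literals {C=T, D=F, E=F}.
      branch 1.2 (add ¬¬E, ¬C):
        (¬(¬C → ¬D) ↔ (¬D → (B ∧ (¬D ∧ ¬C)))): β-rule — branch into ¬(¬C → ¬D), (¬D → (B ∧ (¬D ∧ ¬C)))  //  ¬¬(¬C → ¬D), ¬(¬D → (B ∧ (¬D ∧ ¬C))).
          branch 1.2.1 (add ¬(¬C → ¬D), (¬D → (B ∧ (¬D ∧ ¬C)))):
            ¬(¬C → ¬D): α-rule — add ¬C, ¬¬D.
            (¬D → (B ∧ (¬D ∧ ¬C))): β-rule — branch into ¬¬D  //  (B ∧ (¬D ∧ ¬C)).
              branch 1.2.1.1 (add ¬¬D):
                ○ open, literals {C=F, D=T, E=T}.
              branch 1.2.1.2 (add (B ∧ (¬D ∧ ¬C))):
                (B ∧ (¬D ∧ ¬C)): α-rule — add B, (¬D ∧ ¬C).
                (¬D ∧ ¬C): α-rule — add ¬D, ¬C.
                × closes — contains both D and ¬D.
          branch 1.2.2 (add ¬¬(¬C → ¬D), ¬(¬D → (B ∧ (¬D ∧ ¬C)))):
            ¬(¬D → (B ∧ (¬D ∧ ¬C))): α-rule — add ¬D, ¬(B ∧ (¬D ∧ ¬C)).
            ¬¬(¬C → ¬D): β-rule — branch into ¬¬C  //  ¬D.
              branch 1.2.2.1 (add ¬¬C):
                × closes — contains both C and ¬C.
              branch 1.2.2.2 (add ¬D):
                ¬(B ∧ (¬D ∧ ¬C)): β-rule — branch into ¬B  //  ¬(¬D ∧ ¬C).
                  branch 1.2.2.2.1 (add ¬B):
                    ○ open, literals {B=F, C=F, D=F, E=T}.
                  branch 1.2.2.2.2 (add ¬(¬D ∧ ¬C)):
                    ¬(¬D ∧ ¬C): β-rule — branch into ¬¬D  //  ¬¬C.
                      branch 1.2.2.2.2.1 (add ¬¬D):
                        × closes — contains both D and ¬D.
                      branch 1.2.2.2.2.2 (add ¬¬C):
                        × closes — contains both C and ¬C.
  branch 2 (add ¬(¬E ↔ C), ¬(¬(¬C → ¬D) ↔ (¬D → (B ∧ (¬D ∧ ¬C))))):
    ¬(¬E ↔ C): β-rule — branch into ¬E, ¬C  //  ¬¬E, C.
      branch 2.1 (add ¬E, ¬C):
        ¬(¬(¬C → ¬D) ↔ (¬D → (B ∧ (¬D ∧ ¬C)))): β-rule — branch into ¬(¬C → ¬D), ¬(¬D → (B ∧ (¬D ∧ ¬C)))  //  ¬¬(¬C → ¬D), (¬D → (B ∧ (¬D ∧ ¬C))).
          branch 2.1.1 (add ¬(¬C → ¬D), ¬(¬D → (B ∧ (¬D ∧ ¬C)))):
            ¬(¬C → ¬D): α-rule — add ¬C, ¬¬D.
            ¬(¬D → (B ∧ (¬D ∧ ¬C))): α-rule — add ¬D, ¬(B ∧ (¬D ∧ ¬C)).
            × closes — contains both D and ¬D.
          branch 2.1.2 (add ¬¬(¬C → ¬D), (¬D → (B ∧ (¬D ∧ ¬C)))):
            ¬¬(¬C → ¬D): β-rule — branch into ¬¬C  //  ¬D.
              branch 2.1.2.1 (add ¬¬C):
                × closes — contains both C and ¬C.
              branch 2.1.2.2 (add ¬D):
                (¬D → (B ∧ (¬D ∧ ¬C))): β-rule — branch into ¬¬D  //  (B ∧ (¬D ∧ ¬C)).
                  branch 2.1.2.2.1 (add ¬¬D):
                    × closes — contains both D and ¬D.
                  branch 2.1.2.2.2 (add (B ∧ (¬D ∧ ¬C))):
                    (B ∧ (¬D ∧ ¬C)): α-rule — add B, (¬D ∧ ¬C).
                    (¬D ∧ ¬C): α-rule — add ¬D, ¬C.
                    ○ open, literals {B=T, C=F, D=F, E=F}.
      branch 2.2 (add ¬¬E, C):
        ¬(¬(¬C → ¬D) ↔ (¬D → (B ∧ (¬D ∧ ¬C)))): β-rule — branch into ¬(¬C → ¬D), ¬(¬D → (B ∧ (¬D ∧ ¬C)))  //  ¬¬(¬C → ¬D), (¬D → (B ∧ (¬D ∧ ¬C))).
          branch 2.2.1 (add ¬(¬C → ¬D), ¬(¬D → (B ∧ (¬D ∧ ¬C)))):
            ¬(¬C → ¬D): α-rule — add ¬C, ¬¬D.
            × closes — contains both C and ¬C.
          branch 2.2.2 (add ¬¬(¬C → ¬D), (¬D → (B ∧ (¬D ∧ ¬C)))):
            ¬¬(¬C → ¬D): β-rule — branch into ¬¬C  //  ¬D.
              branch 2.2.2.1 (add ¬¬C):
                (¬D → (B ∧ (¬D ∧ ¬C))): β-rule — branch into ¬¬D  //  (B ∧ (¬D ∧ ¬C)).
                  branch 2.2.2.1.1 (add ¬¬D):
                    ○ open, literals {C=T, D=T, E=T}.
                  branch 2.2.2.1.2 (add (B ∧ (¬D ∧ ¬C))):
                    (B ∧ (¬D ∧ ¬C)): α-rule — add B, (¬D ∧ ¬C).
                    (¬D ∧ ¬C): α-rule — add ¬D, ¬C.
                    × closes — contains both C and ¬C.
              branch 2.2.2.2 (add ¬D):
                (¬D → (B ∧ (¬D ∧ ¬C))): β-rule — branch into ¬¬D  //  (B ∧ (¬D ∧ ¬C)).
                  branch 2.2.2.2.1 (add ¬¬D):
                    × closes — contains both D and ¬D.
                  branch 2.2.2.2.2 (add (B ∧ (¬D ∧ ¬C))):
                    (B ∧ (¬D ∧ ¬C)): α-rule — add B, (¬D ∧ ¬C).
                    (¬D ∧ ¬C): α-rule — add ¬D, ¬C.
                    × closes — contains both C and ¬C.
14 branches closed, 8 open.
Each open branch fixes some atoms; the unmentioned ones are free. Counting distinct full assignments: branch {B=F, C=T, D=F, E=F} (A) contributes 2 new; branch {C=T, D=F, E=F} (B, A) contributes 2 new; branch {B=F, C=T, D=F, E=F} (A) contributes 0 new; branch {C=T, D=F, E=F} (B, A) contributes 0 new; branch {C=F, D=T, E=T} (B, A) contributes 4 new; branch {B=F, C=F, D=F, E=T} (A) contributes 2 new; branch {B=T, C=F, D=F, E=F} (A) contributes 2 new; branch {C=T, D=T, E=T} (B, A) contributes 4 new. Total: 16.

16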